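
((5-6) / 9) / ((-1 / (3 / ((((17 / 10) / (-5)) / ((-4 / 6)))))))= 100 / 153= 0.65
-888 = -888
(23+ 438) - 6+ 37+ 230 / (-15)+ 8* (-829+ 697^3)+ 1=8126594489 / 3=2708864829.67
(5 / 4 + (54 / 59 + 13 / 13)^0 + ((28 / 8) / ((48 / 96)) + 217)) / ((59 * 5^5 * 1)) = 181 / 147500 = 0.00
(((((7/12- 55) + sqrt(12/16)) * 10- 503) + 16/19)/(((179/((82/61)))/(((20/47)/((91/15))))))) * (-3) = 1467156300/887310697- 369000 * sqrt(3)/46700563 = 1.64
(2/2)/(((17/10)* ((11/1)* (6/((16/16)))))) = 5/561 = 0.01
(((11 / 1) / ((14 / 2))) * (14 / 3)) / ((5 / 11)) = 242 / 15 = 16.13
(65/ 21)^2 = 9.58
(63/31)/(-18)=-7/62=-0.11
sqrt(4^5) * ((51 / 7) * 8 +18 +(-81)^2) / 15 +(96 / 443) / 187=41054677504 / 2899435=14159.54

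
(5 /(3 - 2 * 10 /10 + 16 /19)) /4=19 /28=0.68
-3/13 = -0.23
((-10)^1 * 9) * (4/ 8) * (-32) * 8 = 11520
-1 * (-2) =2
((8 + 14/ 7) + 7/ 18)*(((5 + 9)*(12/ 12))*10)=1454.44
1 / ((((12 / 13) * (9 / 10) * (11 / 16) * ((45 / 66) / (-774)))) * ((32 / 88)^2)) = -135278 / 9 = -15030.89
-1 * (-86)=86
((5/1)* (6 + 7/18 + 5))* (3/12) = 1025/72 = 14.24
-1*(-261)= 261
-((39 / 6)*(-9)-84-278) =841 / 2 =420.50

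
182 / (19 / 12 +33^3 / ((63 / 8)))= 1176 / 29497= 0.04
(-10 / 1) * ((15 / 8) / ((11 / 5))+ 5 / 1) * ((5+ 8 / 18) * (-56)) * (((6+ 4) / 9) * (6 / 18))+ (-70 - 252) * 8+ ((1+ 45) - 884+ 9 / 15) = 42702409 / 13365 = 3195.09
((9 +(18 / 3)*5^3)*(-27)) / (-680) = 20493 / 680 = 30.14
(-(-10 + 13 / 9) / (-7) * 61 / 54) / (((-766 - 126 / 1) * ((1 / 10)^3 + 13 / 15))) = 83875 / 47017989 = 0.00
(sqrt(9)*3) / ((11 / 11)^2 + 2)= 3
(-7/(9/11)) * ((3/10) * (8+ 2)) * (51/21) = -187/3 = -62.33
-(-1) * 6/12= 1/2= 0.50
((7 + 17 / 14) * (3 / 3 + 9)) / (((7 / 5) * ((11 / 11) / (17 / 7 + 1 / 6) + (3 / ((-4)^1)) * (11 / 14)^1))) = -501400 / 1743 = -287.66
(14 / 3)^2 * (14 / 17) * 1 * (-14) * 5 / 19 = -192080 / 2907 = -66.07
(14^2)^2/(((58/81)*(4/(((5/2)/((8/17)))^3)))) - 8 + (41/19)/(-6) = 6807803414837/3385344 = 2010963.56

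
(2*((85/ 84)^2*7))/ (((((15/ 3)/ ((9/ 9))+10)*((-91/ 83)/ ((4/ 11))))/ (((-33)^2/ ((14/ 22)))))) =-14512135/ 26754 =-542.43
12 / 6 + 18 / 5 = 28 / 5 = 5.60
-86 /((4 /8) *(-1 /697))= 119884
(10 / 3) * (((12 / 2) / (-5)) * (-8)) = 32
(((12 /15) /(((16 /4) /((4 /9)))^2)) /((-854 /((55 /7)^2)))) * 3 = -1210 /564921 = -0.00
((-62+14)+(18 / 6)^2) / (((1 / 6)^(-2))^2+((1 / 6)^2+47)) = -1404 / 48349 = -0.03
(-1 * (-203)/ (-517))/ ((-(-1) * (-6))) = 203/ 3102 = 0.07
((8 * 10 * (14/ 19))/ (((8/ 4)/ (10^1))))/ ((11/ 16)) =89600/ 209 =428.71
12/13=0.92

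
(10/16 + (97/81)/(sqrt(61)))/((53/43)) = 4171*sqrt(61)/261873 + 215/424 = 0.63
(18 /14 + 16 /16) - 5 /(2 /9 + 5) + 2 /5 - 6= -7027 /1645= -4.27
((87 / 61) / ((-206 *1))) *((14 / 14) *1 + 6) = -609 / 12566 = -0.05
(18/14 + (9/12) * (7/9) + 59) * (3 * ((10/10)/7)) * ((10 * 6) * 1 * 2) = 153390/49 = 3130.41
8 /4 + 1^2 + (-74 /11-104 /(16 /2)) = -184 /11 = -16.73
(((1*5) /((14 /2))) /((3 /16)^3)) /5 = 4096 /189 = 21.67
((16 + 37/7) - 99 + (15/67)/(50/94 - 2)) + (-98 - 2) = -1918649/10787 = -177.87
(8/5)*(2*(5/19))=16/19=0.84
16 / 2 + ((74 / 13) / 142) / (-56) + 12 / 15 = 2274087 / 258440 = 8.80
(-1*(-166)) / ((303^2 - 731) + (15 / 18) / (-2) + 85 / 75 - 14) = 9960 / 5463883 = 0.00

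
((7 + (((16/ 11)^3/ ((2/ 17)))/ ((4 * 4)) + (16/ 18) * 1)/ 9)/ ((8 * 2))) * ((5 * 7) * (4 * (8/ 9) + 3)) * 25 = 40520927125/ 15524784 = 2610.08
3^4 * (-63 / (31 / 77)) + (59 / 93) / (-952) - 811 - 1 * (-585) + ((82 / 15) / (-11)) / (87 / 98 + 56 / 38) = -92077770463531 / 7137034520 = -12901.40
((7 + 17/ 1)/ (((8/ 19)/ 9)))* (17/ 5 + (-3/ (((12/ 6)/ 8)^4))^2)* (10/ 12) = 504302427/ 2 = 252151213.50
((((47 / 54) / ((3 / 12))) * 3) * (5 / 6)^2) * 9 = 1175 / 18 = 65.28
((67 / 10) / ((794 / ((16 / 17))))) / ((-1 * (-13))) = 268 / 438685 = 0.00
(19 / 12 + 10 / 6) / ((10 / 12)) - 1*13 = -91 / 10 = -9.10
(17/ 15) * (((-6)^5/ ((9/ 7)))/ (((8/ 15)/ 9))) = -115668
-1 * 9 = -9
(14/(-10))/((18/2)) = -7/45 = -0.16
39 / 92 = 0.42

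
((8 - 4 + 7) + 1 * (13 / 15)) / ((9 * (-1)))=-178 / 135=-1.32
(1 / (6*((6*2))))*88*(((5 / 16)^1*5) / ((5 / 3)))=55 / 48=1.15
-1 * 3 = -3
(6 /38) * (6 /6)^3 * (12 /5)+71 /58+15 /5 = 4.60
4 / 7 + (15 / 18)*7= 6.40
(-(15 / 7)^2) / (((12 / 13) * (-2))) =2.49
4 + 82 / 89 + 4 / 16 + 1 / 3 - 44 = -41113 / 1068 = -38.50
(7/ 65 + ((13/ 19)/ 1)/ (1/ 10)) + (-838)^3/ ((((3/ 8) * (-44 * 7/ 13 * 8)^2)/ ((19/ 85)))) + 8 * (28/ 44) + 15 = -58180164847151/ 5975009040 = -9737.25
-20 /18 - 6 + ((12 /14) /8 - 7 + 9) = -1261 /252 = -5.00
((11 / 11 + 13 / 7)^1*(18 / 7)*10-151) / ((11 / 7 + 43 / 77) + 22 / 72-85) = 1504404 / 1602083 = 0.94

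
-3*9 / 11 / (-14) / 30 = 9 / 1540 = 0.01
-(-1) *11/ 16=11/ 16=0.69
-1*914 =-914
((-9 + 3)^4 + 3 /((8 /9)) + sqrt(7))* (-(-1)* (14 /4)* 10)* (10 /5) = 70* sqrt(7) + 363825 /4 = 91141.45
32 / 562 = 16 / 281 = 0.06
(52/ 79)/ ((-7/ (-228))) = 11856/ 553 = 21.44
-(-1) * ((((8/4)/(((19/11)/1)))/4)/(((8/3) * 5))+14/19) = 1153/1520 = 0.76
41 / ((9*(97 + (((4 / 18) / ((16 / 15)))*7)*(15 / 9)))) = 328 / 7159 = 0.05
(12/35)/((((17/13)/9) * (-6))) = -234/595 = -0.39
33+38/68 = 1141/34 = 33.56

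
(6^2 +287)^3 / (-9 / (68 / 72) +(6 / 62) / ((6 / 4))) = -17758986709 / 4988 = -3560342.16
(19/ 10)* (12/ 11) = 114/ 55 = 2.07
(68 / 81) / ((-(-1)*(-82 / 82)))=-68 / 81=-0.84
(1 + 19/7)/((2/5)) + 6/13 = 887/91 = 9.75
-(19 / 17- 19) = 304 / 17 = 17.88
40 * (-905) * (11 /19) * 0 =0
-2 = -2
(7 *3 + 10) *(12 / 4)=93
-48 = -48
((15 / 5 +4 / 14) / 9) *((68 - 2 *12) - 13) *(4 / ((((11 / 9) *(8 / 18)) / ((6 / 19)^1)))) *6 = 231012 / 1463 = 157.90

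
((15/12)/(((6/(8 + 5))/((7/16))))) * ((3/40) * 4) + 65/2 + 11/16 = 8587/256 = 33.54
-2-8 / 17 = -42 / 17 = -2.47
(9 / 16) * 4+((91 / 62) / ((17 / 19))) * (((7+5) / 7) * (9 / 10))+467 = 471.78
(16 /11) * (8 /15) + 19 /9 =1429 /495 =2.89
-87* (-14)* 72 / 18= 4872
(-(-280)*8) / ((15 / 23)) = 10304 / 3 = 3434.67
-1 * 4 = -4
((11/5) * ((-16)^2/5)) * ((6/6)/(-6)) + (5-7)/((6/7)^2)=-9673/450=-21.50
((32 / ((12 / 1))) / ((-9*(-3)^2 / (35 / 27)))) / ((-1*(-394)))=-140 / 1292517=-0.00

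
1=1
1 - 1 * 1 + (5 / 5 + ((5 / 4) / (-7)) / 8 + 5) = 1339 / 224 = 5.98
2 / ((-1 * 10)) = -1 / 5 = -0.20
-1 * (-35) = 35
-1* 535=-535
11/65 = 0.17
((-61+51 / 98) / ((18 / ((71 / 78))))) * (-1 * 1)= 420817 / 137592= 3.06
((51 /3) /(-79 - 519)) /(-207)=17 /123786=0.00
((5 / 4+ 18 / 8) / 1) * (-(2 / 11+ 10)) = -392 / 11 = -35.64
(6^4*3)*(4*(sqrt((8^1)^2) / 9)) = 13824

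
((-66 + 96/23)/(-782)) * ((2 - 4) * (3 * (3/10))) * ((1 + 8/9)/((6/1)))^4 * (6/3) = -388127/138830760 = -0.00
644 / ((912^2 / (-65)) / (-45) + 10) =104650 / 47833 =2.19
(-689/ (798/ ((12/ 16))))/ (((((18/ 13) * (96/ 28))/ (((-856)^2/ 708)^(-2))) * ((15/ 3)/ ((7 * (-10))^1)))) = 218255219/ 122413666418688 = 0.00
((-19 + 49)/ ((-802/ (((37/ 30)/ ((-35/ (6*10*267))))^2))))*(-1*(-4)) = -4684542768/ 98245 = -47682.25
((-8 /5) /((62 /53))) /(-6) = 106 /465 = 0.23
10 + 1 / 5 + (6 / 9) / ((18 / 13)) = 1442 / 135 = 10.68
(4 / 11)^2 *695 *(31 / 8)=43090 / 121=356.12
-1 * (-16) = 16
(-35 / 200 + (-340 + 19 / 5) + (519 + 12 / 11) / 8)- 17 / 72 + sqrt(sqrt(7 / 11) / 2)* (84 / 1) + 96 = -139075 / 792 + 42* 11^(3 / 4)* sqrt(2)* 7^(1 / 4) / 11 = -122.55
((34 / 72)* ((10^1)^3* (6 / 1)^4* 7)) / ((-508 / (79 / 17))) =-4977000 / 127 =-39188.98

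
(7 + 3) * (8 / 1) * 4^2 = 1280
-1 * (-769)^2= -591361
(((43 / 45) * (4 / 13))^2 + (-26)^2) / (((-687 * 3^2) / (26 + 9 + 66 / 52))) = -109092692006 / 27507703275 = -3.97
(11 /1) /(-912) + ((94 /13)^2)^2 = 71203990981 /26047632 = 2733.61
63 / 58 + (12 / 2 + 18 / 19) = 8853 / 1102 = 8.03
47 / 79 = 0.59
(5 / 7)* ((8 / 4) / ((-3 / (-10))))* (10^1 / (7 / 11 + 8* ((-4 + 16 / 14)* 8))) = -11000 / 42093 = -0.26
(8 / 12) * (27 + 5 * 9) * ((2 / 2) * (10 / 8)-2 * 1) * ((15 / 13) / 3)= -180 / 13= -13.85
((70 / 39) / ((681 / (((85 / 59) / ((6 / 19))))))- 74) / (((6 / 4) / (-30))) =6956265140 / 4700943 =1479.76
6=6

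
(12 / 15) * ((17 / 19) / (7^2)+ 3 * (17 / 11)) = 190672 / 51205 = 3.72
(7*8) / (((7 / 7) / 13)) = 728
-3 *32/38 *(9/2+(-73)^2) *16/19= -4096128/361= -11346.61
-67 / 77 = -0.87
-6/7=-0.86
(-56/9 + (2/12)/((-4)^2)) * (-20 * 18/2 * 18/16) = 80505/64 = 1257.89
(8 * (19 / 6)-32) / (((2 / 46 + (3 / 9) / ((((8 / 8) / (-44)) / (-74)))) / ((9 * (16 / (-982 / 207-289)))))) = 2742336 / 910749451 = 0.00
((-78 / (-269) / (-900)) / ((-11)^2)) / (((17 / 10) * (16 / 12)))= -13 / 11066660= -0.00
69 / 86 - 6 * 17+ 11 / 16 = -69151 / 688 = -100.51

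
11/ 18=0.61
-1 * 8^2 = -64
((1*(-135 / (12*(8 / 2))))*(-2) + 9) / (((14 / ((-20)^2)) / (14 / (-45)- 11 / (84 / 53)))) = -593905 / 196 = -3030.13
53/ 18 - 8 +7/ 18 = -14/ 3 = -4.67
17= 17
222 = 222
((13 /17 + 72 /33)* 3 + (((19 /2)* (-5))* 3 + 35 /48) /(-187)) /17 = 86149 /152592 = 0.56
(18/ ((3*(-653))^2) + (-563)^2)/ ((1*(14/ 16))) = 1081267474584/ 2984863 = 362250.29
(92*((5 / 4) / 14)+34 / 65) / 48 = 7951 / 43680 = 0.18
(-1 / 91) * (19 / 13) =-19 / 1183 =-0.02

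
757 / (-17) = -757 / 17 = -44.53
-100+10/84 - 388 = -20491/42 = -487.88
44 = 44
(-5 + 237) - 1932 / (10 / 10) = -1700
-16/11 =-1.45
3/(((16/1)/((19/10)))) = 57/160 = 0.36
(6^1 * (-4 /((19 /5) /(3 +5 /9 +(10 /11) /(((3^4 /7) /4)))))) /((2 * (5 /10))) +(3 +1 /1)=-115348 /5643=-20.44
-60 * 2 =-120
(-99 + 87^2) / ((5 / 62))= 92628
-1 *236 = -236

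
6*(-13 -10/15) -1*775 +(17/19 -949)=-34297/19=-1805.11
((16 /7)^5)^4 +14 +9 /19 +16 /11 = 252665761927912002263942113 /16676583656200908209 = 15150930.62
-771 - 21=-792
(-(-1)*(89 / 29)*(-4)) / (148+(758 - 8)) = -178 / 13021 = -0.01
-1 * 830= -830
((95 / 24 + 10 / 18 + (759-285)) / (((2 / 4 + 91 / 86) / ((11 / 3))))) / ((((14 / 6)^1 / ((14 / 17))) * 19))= 16296269 / 779076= 20.92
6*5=30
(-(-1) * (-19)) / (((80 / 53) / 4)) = -1007 / 20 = -50.35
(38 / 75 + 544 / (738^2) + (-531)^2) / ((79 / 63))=85045925923 / 378225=224855.38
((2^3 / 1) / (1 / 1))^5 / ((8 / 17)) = 69632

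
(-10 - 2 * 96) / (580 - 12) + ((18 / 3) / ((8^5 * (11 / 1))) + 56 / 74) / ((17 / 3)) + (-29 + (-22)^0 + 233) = 1648180358235 / 8048623616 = 204.78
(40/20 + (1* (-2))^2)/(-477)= -2/159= -0.01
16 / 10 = 8 / 5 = 1.60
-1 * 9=-9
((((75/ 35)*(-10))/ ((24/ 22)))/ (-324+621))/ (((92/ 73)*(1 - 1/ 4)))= -1825/ 26082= -0.07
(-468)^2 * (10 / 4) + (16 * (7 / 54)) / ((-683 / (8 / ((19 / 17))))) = 191853517624 / 350379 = 547559.98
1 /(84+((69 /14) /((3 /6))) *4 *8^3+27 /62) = 0.00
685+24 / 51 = 685.47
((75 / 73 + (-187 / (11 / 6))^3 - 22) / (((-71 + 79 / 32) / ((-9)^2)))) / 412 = 16733458440 / 5496389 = 3044.45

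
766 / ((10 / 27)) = 10341 / 5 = 2068.20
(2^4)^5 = 1048576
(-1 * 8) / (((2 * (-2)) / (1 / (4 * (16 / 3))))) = 3 / 32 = 0.09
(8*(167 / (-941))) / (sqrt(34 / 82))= -1336*sqrt(697) / 15997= -2.20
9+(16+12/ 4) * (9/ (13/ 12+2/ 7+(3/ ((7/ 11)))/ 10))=78777/ 773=101.91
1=1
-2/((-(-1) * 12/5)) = -5/6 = -0.83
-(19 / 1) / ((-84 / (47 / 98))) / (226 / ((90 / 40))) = 2679 / 2480576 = 0.00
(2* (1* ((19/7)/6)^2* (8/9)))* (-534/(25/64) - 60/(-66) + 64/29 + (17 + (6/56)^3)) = -28374840686281/57903476400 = -490.04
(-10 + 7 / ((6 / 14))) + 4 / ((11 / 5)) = 269 / 33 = 8.15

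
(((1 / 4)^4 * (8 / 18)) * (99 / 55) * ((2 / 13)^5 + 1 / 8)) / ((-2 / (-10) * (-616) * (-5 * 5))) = 371549 / 2927571046400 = 0.00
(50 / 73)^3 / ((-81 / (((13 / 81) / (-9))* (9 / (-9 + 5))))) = -406250 / 2552340537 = -0.00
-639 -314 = -953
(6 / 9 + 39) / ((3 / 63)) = 833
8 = 8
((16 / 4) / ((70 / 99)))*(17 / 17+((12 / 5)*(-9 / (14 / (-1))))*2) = 28314 / 1225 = 23.11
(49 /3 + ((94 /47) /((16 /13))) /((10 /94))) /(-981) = -0.03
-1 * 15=-15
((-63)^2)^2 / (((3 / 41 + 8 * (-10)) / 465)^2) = 5725795290930225 / 10738729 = 533191152.41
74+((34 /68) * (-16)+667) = 733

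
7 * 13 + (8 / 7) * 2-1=646 / 7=92.29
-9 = -9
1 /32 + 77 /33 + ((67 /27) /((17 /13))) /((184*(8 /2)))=199921 /84456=2.37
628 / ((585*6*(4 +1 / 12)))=1256 / 28665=0.04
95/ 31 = 3.06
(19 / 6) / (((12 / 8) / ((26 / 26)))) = 19 / 9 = 2.11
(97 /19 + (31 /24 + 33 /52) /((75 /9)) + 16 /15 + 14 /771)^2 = 6645967408976809 /161183337640000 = 41.23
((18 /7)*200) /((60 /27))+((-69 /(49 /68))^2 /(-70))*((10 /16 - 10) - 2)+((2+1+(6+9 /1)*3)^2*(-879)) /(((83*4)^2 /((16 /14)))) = 140627159433 /82702445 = 1700.40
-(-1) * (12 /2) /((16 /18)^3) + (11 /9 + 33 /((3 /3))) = 98531 /2304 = 42.77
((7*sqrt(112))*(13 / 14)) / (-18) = -13*sqrt(7) / 9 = -3.82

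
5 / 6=0.83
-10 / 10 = -1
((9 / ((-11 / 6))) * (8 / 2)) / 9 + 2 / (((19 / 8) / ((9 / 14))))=-1.64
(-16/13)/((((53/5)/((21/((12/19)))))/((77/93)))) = -204820/64077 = -3.20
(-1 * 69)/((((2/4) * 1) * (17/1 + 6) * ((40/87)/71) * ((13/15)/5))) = -277965/52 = -5345.48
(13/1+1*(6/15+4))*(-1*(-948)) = 82476/5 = 16495.20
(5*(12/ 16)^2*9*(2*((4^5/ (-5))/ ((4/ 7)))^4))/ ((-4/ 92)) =-2401457412243456/ 125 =-19211659297947.65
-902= -902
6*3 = 18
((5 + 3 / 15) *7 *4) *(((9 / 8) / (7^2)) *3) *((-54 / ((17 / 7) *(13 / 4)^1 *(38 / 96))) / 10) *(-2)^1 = 34.67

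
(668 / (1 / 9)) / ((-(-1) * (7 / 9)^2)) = 9938.20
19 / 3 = 6.33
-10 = -10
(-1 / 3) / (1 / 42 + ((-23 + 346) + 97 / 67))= -938 / 913063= -0.00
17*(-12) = -204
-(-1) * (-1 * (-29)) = 29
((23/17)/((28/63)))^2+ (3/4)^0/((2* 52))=557615/60112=9.28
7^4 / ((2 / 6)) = 7203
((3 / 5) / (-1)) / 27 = -1 / 45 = -0.02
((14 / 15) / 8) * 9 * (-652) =-3423 / 5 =-684.60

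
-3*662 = -1986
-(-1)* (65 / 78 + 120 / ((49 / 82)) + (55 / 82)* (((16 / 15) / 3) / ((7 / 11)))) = 202.02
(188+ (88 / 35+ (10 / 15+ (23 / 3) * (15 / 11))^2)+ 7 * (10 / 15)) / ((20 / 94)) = 571211539 / 381150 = 1498.65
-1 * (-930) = 930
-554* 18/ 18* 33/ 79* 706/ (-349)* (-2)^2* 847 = 43729227696/ 27571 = 1586058.82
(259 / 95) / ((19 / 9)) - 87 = -154704 / 1805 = -85.71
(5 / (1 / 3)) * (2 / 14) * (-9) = -135 / 7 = -19.29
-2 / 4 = -1 / 2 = -0.50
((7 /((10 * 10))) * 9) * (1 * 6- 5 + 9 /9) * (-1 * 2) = -63 /25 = -2.52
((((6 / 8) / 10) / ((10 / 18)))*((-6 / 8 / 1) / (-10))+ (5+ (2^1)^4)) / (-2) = -168081 / 16000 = -10.51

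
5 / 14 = 0.36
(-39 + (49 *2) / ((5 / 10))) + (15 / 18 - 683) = -3151 / 6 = -525.17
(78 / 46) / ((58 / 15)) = 585 / 1334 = 0.44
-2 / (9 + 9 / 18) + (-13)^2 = 3207 / 19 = 168.79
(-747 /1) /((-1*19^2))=747 /361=2.07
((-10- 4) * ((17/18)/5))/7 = -17/45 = -0.38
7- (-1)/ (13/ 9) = 100/ 13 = 7.69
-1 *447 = -447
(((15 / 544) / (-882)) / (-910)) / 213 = 1 / 6200078976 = 0.00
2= 2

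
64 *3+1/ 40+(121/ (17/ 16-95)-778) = -35306257/ 60120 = -587.26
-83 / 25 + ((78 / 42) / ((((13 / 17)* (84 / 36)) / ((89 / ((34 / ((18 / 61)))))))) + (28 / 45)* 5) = 400192 / 672525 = 0.60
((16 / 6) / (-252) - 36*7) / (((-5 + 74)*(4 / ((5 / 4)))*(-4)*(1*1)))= 119075 / 417312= 0.29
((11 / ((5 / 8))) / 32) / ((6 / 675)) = 495 / 8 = 61.88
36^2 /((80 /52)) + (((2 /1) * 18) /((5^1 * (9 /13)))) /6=12662 /15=844.13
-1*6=-6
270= 270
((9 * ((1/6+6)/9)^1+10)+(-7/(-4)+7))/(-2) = -299/24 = -12.46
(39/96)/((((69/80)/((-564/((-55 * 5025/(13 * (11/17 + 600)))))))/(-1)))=-162211946/21612525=-7.51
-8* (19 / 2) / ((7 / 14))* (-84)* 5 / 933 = 21280 / 311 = 68.42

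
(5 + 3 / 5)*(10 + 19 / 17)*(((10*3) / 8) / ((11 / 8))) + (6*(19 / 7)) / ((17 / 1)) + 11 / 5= 1131989 / 6545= 172.95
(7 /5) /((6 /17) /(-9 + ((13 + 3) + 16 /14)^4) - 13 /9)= -0.97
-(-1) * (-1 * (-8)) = 8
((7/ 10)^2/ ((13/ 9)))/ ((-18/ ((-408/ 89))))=2499/ 28925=0.09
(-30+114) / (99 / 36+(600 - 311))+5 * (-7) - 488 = -203335 / 389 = -522.71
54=54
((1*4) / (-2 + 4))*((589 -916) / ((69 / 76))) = -720.35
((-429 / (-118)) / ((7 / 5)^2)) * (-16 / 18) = -1.65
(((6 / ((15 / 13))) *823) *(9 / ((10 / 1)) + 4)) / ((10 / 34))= 8912267 / 125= 71298.14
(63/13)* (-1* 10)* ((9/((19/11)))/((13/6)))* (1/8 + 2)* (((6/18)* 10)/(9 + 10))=-2650725/61009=-43.45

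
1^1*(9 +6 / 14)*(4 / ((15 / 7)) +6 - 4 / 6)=2376 / 35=67.89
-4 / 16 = -1 / 4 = -0.25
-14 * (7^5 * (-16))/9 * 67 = 252239456/9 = 28026606.22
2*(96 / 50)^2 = 4608 / 625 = 7.37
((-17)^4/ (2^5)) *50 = 2088025/ 16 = 130501.56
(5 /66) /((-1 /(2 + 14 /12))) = -0.24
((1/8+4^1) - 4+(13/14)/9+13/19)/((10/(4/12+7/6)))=0.14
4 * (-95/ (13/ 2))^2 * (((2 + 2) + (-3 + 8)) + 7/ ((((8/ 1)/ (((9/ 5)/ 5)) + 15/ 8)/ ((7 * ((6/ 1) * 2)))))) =1673624880/ 58643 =28539.21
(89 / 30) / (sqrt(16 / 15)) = 89 *sqrt(15) / 120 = 2.87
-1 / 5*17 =-17 / 5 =-3.40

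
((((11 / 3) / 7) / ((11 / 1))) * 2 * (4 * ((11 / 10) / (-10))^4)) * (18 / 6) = 14641 / 87500000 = 0.00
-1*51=-51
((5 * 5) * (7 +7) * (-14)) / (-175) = 28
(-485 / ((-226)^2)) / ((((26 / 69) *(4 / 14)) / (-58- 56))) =13352535 / 1327976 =10.05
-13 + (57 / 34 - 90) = -3445 / 34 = -101.32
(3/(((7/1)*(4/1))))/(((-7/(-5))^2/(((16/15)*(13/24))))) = 65/2058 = 0.03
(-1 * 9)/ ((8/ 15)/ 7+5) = -1.77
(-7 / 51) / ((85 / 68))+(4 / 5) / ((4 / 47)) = 2369 / 255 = 9.29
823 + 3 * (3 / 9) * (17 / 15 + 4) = 12422 / 15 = 828.13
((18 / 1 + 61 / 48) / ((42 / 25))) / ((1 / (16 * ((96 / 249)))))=370000 / 5229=70.76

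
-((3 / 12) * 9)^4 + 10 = -4001 / 256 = -15.63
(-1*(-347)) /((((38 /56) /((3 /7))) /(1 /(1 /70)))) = 291480 /19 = 15341.05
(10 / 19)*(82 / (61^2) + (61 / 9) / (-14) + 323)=756103045 / 4454037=169.76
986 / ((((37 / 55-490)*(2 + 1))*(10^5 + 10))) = -5423 / 807470739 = -0.00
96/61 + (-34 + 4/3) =-5690/183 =-31.09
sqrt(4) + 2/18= 19/9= 2.11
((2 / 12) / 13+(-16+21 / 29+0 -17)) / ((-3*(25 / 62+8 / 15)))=11311745 / 985101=11.48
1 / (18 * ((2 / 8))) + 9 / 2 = 85 / 18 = 4.72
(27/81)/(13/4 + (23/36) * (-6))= -4/7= -0.57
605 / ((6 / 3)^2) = 605 / 4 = 151.25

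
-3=-3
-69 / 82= -0.84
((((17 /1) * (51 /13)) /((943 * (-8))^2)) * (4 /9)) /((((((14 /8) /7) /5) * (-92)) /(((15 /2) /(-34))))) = 425 /17016668864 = 0.00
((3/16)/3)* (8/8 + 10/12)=11/96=0.11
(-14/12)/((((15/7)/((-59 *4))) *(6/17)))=49147/135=364.05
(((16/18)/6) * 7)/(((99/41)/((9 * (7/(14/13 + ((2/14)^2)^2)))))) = 250827668/9987219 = 25.11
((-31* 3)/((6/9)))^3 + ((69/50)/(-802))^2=-4365272586043989/1608010000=-2714704.87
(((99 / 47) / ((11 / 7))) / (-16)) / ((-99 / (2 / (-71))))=-0.00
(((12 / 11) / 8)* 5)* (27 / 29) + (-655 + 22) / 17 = -396969 / 10846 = -36.60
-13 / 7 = -1.86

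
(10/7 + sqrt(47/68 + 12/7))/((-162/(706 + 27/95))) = -67097*sqrt(136255)/3662820 - 67097/10773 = -12.99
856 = 856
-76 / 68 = -19 / 17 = -1.12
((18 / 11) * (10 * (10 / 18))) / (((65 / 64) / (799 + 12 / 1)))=1038080 / 143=7259.30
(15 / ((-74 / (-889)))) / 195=0.92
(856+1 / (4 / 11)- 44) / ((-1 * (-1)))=3259 / 4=814.75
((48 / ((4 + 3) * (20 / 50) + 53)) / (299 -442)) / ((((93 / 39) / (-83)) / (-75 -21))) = -212480 / 10571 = -20.10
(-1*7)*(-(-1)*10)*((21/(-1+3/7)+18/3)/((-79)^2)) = 4305/12482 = 0.34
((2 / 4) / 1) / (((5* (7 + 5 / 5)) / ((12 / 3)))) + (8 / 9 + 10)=1969 / 180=10.94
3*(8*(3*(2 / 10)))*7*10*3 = 3024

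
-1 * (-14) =14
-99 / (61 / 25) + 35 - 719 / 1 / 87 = -73439 / 5307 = -13.84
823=823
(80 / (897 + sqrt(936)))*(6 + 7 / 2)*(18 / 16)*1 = 0.92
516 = 516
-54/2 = -27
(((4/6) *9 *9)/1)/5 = 10.80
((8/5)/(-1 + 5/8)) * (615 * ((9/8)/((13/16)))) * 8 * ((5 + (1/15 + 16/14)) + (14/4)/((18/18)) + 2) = -340347.22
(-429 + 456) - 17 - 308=-298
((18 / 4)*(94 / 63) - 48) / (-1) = 289 / 7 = 41.29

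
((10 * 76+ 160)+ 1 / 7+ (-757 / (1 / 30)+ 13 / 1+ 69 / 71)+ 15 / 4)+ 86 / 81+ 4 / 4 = -21770.07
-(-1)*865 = 865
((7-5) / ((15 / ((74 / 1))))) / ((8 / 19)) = 23.43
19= 19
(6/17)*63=378/17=22.24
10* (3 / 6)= 5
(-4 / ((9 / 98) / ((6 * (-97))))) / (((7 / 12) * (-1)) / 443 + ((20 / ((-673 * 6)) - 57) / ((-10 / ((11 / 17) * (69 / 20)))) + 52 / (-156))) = 2045.81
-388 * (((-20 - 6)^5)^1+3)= 4609972724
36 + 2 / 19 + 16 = 52.11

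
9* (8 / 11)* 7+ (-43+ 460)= 5091 / 11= 462.82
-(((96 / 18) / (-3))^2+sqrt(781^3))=-781*sqrt(781) -256 / 81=-21829.28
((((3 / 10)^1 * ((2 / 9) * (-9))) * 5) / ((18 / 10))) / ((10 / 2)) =-0.33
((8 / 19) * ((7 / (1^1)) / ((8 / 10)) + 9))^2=20164 / 361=55.86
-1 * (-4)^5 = 1024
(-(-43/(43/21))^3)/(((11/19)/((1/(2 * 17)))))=470.48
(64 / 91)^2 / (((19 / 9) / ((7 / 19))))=36864 / 427063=0.09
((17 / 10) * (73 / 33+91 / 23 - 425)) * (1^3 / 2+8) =-91871077 / 15180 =-6052.11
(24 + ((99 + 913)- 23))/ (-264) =-1013/ 264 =-3.84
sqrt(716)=2 * sqrt(179)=26.76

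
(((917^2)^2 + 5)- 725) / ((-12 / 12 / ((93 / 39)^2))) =-679517631526561 / 169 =-4020814387731.13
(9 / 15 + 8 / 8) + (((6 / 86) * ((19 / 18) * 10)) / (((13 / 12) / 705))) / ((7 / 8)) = 10747304 / 19565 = 549.31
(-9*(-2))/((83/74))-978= -961.95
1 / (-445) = -1 / 445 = -0.00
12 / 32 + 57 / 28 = 135 / 56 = 2.41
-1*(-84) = 84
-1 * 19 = -19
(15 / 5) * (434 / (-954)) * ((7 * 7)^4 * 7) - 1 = -8756732878 / 159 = -55073791.69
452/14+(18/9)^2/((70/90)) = 262/7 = 37.43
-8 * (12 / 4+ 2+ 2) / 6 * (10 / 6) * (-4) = 560 / 9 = 62.22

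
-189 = -189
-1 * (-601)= 601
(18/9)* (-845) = -1690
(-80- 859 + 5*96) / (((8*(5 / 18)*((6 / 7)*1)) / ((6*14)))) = -202419 / 10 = -20241.90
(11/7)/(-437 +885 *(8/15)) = 11/245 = 0.04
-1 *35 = -35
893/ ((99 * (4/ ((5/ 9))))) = 4465/ 3564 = 1.25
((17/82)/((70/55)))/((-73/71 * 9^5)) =-13277/4948542396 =-0.00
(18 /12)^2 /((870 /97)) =0.25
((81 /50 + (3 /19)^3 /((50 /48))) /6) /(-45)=-165 /27436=-0.01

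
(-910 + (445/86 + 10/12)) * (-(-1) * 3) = -116615/43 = -2711.98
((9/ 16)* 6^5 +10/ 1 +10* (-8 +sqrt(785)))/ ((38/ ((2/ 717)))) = 10* sqrt(785)/ 13623 +4304/ 13623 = 0.34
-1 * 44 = -44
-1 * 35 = -35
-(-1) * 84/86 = 42/43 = 0.98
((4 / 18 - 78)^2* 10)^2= 24010000000000 / 6561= 3659503124.52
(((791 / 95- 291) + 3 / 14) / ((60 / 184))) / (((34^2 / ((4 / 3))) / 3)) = -8640433 / 2882775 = -3.00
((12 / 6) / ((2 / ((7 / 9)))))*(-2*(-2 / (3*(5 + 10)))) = 28 / 405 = 0.07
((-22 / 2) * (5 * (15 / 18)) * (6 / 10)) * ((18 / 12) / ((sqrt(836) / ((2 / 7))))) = -0.41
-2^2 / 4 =-1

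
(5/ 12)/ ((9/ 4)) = 5/ 27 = 0.19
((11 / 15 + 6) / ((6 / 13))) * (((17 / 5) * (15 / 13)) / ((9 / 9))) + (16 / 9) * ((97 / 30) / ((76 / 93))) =109897 / 1710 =64.27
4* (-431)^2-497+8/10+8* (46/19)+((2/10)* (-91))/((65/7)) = 742565.21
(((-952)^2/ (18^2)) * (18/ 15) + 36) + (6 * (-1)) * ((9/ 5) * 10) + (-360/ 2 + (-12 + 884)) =536852/ 135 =3976.68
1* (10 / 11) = 10 / 11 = 0.91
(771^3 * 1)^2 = 210051732678908121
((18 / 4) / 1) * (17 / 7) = 153 / 14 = 10.93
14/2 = 7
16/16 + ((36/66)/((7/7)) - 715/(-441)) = 3.17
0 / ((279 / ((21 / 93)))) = 0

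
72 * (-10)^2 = 7200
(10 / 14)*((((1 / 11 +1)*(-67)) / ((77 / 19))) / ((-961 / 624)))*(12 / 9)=63548160 / 5697769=11.15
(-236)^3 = -13144256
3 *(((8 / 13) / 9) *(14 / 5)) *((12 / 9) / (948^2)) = 0.00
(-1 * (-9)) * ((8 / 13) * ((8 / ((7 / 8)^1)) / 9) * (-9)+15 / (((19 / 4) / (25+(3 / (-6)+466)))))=13889.89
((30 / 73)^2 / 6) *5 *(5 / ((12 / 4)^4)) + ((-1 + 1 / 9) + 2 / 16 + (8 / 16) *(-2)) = -2020349 / 1151064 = -1.76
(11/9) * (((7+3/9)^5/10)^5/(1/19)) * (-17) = -403656778363530237092427602909462528/23829992140584375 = -16939022723220734376.98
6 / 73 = 0.08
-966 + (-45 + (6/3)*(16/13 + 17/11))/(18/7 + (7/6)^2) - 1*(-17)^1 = -959.03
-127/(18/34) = -2159/9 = -239.89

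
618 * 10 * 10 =61800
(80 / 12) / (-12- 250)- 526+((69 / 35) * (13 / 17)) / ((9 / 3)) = -525.52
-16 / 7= -2.29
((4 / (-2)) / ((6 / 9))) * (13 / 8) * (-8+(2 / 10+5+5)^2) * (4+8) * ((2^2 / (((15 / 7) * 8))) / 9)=-218491 / 1500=-145.66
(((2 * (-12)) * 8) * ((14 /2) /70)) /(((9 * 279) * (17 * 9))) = -32 /640305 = -0.00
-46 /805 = -2 /35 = -0.06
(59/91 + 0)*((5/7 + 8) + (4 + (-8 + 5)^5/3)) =-28202/637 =-44.27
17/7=2.43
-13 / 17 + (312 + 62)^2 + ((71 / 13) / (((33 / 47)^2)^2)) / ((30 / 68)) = 550095697452883 / 3931328115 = 139926.17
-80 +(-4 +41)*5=105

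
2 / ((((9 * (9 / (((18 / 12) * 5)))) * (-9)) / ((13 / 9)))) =-65 / 2187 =-0.03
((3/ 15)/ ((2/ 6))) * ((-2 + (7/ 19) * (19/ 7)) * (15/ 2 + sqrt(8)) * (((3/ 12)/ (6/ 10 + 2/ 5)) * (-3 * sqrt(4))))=9 * sqrt(2)/ 5 + 27/ 4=9.30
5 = 5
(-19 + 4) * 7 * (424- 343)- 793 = -9298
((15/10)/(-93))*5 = -5/62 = -0.08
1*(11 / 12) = 11 / 12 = 0.92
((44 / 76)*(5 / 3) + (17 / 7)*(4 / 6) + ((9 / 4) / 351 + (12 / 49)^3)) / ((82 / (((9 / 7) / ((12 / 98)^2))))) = 302804669 / 111153952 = 2.72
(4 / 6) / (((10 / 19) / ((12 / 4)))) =19 / 5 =3.80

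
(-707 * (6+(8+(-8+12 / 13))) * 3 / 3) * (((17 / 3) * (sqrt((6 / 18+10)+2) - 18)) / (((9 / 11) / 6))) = 47595240 / 13 - 2644180 * sqrt(111) / 39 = 2946860.39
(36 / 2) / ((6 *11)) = 3 / 11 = 0.27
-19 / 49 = -0.39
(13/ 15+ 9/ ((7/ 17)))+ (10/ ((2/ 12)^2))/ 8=7111/ 105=67.72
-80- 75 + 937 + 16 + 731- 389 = 1140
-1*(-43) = 43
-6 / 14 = -3 / 7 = -0.43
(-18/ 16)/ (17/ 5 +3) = -45/ 256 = -0.18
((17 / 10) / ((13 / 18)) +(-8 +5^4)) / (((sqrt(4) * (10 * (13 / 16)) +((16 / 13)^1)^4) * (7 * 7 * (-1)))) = -353787304 / 519059205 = -0.68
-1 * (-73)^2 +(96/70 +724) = -161127/35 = -4603.63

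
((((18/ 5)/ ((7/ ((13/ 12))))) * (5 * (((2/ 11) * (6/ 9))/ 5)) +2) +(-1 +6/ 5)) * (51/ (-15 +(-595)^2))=44523/ 136293850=0.00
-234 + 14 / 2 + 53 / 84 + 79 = -12379 / 84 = -147.37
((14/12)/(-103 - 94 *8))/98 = -1/71820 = -0.00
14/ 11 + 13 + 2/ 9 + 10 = 24.49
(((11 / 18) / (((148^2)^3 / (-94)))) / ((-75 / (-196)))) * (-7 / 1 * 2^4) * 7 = 1241317 / 110839380868800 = 0.00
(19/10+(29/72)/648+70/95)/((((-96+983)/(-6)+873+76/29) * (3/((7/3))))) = 2373086849/841930264800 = 0.00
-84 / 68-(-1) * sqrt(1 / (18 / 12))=-21 / 17 +sqrt(6) / 3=-0.42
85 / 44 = 1.93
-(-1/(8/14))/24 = 7/96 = 0.07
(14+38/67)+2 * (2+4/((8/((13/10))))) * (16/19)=19.03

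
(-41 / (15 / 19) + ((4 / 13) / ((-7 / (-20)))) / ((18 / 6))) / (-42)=70489 / 57330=1.23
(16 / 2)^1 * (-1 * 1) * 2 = -16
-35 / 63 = -5 / 9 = -0.56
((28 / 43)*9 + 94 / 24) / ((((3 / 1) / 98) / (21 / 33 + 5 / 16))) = 41283235 / 136224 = 303.05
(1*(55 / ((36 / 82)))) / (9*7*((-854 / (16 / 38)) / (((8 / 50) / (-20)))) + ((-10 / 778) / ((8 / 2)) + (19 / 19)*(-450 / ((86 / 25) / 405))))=7543877 / 958627058769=0.00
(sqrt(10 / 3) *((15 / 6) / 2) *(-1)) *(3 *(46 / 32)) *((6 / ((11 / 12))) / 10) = -207 *sqrt(30) / 176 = -6.44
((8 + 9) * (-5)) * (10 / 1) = -850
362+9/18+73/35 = 25521/70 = 364.59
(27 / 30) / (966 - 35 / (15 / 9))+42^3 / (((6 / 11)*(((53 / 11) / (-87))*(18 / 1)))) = -7582598047 / 55650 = -136255.13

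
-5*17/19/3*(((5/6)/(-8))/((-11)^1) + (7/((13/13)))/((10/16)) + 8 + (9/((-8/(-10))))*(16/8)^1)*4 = -1871921/7524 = -248.79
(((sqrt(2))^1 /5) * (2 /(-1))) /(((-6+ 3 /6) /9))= 0.93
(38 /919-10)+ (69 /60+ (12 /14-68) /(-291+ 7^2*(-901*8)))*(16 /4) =-60918044763 /11369780695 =-5.36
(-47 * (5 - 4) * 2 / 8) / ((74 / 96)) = -564 / 37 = -15.24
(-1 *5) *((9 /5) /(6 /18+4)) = -27 /13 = -2.08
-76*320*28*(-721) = 490972160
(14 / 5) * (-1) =-14 / 5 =-2.80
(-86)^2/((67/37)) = 273652/67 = 4084.36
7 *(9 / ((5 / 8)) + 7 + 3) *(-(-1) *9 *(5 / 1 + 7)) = 92232 / 5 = 18446.40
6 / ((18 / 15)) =5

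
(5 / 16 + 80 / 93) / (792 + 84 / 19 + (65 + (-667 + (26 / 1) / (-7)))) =232085 / 37741632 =0.01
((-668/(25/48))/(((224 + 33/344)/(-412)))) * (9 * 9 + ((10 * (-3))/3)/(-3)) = 383241582592/1927225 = 198856.69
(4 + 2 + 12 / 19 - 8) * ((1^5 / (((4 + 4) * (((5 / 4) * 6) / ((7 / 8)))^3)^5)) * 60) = -61718299629259 / 2439445082642841600000000000000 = -0.00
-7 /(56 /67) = -67 /8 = -8.38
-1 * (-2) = 2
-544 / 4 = -136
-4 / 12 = -1 / 3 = -0.33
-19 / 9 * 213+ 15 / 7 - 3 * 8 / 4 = -9524 / 21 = -453.52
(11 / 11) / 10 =0.10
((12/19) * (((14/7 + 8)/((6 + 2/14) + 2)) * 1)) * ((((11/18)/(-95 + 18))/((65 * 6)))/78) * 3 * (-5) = 5/1647243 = 0.00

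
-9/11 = -0.82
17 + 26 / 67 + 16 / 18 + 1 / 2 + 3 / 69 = 522041 / 27738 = 18.82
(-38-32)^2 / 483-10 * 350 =-3489.86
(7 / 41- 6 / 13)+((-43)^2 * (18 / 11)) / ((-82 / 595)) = -128719840 / 5863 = -21954.60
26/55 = 0.47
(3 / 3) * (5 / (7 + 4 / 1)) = 5 / 11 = 0.45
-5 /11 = -0.45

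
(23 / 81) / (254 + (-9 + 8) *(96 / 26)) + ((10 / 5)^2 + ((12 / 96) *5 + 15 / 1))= 20691755 / 1054296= 19.63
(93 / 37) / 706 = 93 / 26122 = 0.00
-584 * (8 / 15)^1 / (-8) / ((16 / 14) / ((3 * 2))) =1022 / 5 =204.40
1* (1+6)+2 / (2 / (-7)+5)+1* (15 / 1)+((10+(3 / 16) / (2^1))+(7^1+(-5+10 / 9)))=112873 / 3168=35.63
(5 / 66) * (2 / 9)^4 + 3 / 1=649579 / 216513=3.00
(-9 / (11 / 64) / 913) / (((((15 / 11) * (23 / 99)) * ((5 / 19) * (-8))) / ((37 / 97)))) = 151848 / 4629325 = 0.03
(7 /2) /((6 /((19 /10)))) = 133 /120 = 1.11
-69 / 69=-1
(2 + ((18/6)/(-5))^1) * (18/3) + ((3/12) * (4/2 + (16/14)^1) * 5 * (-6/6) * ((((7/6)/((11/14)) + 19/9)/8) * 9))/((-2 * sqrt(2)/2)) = 19.64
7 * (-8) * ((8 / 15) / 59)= -448 / 885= -0.51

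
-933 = -933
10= 10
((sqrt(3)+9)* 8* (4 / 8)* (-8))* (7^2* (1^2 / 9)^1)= -1568-1568* sqrt(3) / 9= -1869.76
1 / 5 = 0.20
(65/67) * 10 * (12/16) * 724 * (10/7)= 3529500/469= 7525.59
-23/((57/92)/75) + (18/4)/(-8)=-846571/304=-2784.77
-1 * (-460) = 460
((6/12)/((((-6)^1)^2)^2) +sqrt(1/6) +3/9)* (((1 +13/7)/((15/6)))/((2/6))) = 865/756 +4* sqrt(6)/7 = 2.54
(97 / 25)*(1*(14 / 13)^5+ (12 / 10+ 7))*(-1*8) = -13899815208 / 46411625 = -299.49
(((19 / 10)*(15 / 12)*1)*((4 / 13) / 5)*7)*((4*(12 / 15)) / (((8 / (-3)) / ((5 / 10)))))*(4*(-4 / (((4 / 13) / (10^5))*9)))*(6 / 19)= 112000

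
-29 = -29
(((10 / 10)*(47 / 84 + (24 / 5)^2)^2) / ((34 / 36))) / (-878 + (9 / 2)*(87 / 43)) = -105612062683 / 155614812500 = -0.68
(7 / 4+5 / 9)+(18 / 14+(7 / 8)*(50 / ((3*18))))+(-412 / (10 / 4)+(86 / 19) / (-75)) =-115241579 / 718200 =-160.46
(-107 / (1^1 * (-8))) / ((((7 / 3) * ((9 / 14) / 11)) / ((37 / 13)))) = 43549 / 156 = 279.16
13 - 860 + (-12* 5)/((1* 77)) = -65279/77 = -847.78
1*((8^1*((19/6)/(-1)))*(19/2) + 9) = -695/3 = -231.67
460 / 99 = 4.65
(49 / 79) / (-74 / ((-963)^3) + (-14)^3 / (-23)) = 1006474503069 / 193593182811730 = 0.01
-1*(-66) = 66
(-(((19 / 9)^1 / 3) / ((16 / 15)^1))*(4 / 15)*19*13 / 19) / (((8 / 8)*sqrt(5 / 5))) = -247 / 108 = -2.29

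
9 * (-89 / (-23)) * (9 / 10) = 7209 / 230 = 31.34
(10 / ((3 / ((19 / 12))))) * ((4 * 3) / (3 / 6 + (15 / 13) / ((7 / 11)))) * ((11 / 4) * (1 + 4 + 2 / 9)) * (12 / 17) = 17877860 / 64413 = 277.55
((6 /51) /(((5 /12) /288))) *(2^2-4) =0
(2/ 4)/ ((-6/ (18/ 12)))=-1/ 8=-0.12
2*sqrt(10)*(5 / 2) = 5*sqrt(10) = 15.81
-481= -481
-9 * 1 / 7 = -1.29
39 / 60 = 13 / 20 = 0.65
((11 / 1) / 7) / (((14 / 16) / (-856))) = -75328 / 49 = -1537.31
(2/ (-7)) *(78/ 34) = -78/ 119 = -0.66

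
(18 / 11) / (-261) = -2 / 319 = -0.01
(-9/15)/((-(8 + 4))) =1/20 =0.05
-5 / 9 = -0.56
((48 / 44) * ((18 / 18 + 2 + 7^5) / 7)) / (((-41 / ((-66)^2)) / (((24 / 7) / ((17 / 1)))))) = -46759680 / 833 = -56134.07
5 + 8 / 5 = 33 / 5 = 6.60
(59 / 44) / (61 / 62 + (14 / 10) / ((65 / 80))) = 118885 / 239998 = 0.50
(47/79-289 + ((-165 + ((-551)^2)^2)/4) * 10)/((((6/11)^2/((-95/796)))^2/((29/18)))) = 34878632375612582619425/583849264896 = 59739104718.79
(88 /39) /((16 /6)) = 11 /13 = 0.85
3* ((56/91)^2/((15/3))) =192/845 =0.23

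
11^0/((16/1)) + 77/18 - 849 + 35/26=-1578683/1872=-843.31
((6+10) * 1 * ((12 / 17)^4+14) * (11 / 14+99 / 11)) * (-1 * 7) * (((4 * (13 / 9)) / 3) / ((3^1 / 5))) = -339110948800 / 6765201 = -50125.78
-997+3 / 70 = -69787 / 70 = -996.96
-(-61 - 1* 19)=80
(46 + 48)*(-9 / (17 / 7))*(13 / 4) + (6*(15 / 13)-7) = -1132.22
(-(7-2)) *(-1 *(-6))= -30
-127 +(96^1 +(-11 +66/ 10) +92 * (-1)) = -637/ 5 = -127.40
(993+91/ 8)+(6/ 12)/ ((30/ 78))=40227/ 40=1005.68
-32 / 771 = -0.04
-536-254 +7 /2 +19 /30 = -11788 /15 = -785.87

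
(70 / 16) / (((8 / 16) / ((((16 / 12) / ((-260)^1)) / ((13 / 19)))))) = -133 / 2028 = -0.07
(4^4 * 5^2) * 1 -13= 6387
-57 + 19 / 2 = -95 / 2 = -47.50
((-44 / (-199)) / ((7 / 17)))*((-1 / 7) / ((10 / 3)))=-1122 / 48755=-0.02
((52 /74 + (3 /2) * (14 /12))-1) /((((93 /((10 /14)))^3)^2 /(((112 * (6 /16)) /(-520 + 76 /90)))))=-16796875 /696251055499973031492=-0.00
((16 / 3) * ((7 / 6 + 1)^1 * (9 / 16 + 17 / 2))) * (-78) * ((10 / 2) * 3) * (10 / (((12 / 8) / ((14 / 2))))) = -17153500 / 3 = -5717833.33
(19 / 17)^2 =361 / 289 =1.25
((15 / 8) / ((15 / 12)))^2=9 / 4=2.25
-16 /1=-16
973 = 973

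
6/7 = 0.86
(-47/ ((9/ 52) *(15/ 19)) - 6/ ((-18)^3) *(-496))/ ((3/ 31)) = -12974864/ 3645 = -3559.63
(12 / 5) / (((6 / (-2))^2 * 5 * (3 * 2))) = 2 / 225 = 0.01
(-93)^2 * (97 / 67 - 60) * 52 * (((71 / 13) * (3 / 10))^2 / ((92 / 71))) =-109295369042373 / 2003300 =-54557664.37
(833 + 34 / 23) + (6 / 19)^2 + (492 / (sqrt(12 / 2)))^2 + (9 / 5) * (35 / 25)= 8548166414 / 207575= 41181.10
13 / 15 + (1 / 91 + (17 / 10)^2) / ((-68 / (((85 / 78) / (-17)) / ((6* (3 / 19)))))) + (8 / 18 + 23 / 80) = 278274713 / 173759040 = 1.60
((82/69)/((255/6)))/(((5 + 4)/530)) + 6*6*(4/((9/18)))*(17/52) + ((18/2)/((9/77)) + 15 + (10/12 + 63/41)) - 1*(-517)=7958327879/11253762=707.17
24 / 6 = 4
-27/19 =-1.42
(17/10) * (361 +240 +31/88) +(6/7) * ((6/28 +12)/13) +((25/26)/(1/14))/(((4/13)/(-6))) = 426364291/560560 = 760.60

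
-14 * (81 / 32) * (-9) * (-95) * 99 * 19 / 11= -82898235 / 16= -5181139.69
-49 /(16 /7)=-21.44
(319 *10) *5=15950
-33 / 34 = -0.97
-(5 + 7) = -12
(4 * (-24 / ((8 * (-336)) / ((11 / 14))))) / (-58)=-11 / 22736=-0.00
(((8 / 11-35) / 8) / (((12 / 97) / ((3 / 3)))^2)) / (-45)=3547193 / 570240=6.22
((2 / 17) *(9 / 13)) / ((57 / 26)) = 12 / 323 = 0.04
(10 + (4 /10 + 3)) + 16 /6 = 241 /15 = 16.07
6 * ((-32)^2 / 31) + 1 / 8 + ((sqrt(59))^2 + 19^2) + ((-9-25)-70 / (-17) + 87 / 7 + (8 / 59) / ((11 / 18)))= 601.09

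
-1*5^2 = -25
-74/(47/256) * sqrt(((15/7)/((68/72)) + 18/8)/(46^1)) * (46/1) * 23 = -653568 * sqrt(1308286)/5593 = -133658.72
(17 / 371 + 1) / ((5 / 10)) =2.09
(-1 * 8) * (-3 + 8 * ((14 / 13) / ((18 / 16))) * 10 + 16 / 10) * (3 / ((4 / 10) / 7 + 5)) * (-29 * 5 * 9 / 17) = 357125720 / 13039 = 27389.04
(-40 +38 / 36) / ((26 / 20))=-3505 / 117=-29.96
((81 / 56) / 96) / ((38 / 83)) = 2241 / 68096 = 0.03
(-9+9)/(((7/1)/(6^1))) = 0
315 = 315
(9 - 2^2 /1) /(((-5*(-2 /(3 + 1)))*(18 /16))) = 16 /9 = 1.78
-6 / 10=-3 / 5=-0.60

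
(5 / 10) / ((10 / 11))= 11 / 20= 0.55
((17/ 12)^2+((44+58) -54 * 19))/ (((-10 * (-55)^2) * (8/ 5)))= 132767/ 6969600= 0.02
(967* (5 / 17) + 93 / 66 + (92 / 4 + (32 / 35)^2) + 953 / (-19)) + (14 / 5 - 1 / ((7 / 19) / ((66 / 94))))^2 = 5005283745317 / 19229013650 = 260.30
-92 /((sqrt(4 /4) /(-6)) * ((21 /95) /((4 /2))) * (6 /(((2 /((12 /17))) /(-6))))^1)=-74290 /189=-393.07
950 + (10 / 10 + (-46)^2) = 3067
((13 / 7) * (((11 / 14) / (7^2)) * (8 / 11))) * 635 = 33020 / 2401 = 13.75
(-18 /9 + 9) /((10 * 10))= 7 /100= 0.07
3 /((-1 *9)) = -1 /3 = -0.33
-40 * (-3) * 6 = 720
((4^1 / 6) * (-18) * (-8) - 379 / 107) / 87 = 9893 / 9309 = 1.06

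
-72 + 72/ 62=-2196/ 31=-70.84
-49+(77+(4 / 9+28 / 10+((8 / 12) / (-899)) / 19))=24015856 / 768645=31.24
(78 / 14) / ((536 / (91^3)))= 4198467 / 536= 7832.96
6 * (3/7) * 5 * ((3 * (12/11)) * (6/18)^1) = 1080/77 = 14.03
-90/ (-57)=30/ 19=1.58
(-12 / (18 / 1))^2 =4 / 9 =0.44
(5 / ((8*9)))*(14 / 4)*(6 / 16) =35 / 384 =0.09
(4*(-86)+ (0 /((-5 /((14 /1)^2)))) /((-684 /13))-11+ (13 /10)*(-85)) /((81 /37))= -34447 /162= -212.64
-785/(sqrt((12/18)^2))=-1177.50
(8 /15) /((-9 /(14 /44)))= -28 /1485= -0.02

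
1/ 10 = 0.10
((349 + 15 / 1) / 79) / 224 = 13 / 632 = 0.02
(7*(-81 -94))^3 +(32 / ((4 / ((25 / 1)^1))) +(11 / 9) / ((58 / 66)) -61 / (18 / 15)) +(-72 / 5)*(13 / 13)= -1599290975293 / 870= -1838265488.84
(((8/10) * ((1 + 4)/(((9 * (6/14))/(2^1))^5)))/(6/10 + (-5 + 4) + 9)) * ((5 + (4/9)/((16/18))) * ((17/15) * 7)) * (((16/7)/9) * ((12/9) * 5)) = 64366776320/49977243081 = 1.29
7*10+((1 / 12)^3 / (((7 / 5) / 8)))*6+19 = 22433 / 252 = 89.02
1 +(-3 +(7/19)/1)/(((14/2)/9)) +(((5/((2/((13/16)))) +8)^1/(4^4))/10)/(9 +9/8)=-87629929/36771840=-2.38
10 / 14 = 5 / 7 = 0.71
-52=-52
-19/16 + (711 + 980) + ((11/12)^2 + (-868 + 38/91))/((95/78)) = 31223237/31920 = 978.17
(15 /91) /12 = 5 /364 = 0.01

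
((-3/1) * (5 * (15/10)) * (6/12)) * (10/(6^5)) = -25/1728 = -0.01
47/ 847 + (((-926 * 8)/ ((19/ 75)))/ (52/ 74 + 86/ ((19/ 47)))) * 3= -410.96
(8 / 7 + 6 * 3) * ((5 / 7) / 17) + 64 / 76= 26058 / 15827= 1.65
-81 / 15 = -27 / 5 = -5.40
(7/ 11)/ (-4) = -7/ 44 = -0.16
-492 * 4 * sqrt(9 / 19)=-5904 * sqrt(19) / 19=-1354.47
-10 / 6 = -5 / 3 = -1.67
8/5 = 1.60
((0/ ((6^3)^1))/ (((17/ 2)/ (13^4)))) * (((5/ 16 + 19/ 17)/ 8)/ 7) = 0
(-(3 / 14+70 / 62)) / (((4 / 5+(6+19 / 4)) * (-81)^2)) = -530 / 29898477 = -0.00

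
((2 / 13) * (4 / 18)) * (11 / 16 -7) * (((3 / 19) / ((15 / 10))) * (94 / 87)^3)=-41944492 / 1463852169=-0.03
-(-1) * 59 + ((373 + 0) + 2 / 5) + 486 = 4592 / 5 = 918.40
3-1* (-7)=10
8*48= 384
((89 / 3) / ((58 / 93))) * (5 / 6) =13795 / 348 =39.64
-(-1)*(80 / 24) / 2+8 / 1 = 29 / 3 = 9.67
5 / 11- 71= -70.55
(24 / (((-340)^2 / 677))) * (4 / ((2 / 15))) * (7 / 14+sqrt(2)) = 8.07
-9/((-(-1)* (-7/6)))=54/7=7.71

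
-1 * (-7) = 7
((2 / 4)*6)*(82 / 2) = 123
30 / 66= 5 / 11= 0.45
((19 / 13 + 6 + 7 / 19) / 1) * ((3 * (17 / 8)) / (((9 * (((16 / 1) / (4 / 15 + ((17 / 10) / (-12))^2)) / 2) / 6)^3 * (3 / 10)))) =1157204314208471 / 509786298777600000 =0.00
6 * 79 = 474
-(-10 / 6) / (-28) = -5 / 84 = -0.06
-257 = -257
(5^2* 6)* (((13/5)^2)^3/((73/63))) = 1824533802/45625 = 39989.78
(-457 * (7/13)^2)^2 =501446449/28561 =17557.03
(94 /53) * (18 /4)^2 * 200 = 380700 /53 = 7183.02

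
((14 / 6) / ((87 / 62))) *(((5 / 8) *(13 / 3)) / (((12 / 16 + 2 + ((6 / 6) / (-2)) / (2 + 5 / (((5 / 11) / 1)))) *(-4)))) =-183365 / 441612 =-0.42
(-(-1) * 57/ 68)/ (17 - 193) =-57/ 11968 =-0.00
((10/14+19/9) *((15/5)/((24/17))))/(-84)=-1513/21168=-0.07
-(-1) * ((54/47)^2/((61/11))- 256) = -34463668/134749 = -255.76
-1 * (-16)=16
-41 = -41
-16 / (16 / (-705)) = 705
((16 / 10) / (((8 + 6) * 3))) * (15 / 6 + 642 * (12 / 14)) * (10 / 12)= 7739 / 441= 17.55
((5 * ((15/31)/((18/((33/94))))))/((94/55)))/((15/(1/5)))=0.00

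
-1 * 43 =-43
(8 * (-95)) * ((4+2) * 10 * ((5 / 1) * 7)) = -1596000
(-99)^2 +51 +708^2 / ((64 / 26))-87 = 426807 / 2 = 213403.50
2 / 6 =1 / 3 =0.33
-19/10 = -1.90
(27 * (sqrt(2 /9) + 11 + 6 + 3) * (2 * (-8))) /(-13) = 144 * sqrt(2) /13 + 8640 /13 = 680.28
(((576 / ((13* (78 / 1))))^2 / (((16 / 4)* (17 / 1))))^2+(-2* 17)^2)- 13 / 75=1155.83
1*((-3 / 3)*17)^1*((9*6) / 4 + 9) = -765 / 2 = -382.50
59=59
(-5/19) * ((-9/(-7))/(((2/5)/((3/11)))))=-675/2926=-0.23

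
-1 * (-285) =285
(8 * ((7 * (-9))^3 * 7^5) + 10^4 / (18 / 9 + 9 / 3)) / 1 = -33620317432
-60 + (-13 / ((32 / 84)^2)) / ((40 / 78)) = -300387 / 1280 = -234.68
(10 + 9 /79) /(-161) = -0.06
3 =3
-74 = -74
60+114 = 174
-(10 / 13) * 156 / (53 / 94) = -11280 / 53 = -212.83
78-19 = 59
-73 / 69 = -1.06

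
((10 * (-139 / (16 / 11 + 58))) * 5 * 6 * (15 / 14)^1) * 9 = -6763.27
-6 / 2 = -3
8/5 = 1.60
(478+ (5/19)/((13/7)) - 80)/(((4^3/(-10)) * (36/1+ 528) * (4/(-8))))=491705/2228928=0.22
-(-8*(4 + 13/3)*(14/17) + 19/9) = 8077/153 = 52.79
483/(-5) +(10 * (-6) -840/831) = -218291/1385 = -157.61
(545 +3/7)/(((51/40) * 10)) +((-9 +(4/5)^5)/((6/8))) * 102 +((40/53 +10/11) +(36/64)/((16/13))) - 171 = -217378005473621/166504800000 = -1305.54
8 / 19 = 0.42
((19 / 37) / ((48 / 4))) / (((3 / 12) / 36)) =228 / 37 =6.16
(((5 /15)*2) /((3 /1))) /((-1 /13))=-26 /9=-2.89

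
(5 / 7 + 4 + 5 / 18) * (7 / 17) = 37 / 18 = 2.06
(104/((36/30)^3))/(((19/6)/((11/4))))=17875/342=52.27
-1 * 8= -8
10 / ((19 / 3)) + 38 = 752 / 19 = 39.58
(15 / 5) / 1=3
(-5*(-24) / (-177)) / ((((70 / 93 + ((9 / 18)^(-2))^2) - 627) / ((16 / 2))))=29760 / 3348427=0.01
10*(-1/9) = -10/9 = -1.11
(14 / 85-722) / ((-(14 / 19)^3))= 105210201 / 58310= 1804.33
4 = 4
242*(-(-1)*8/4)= 484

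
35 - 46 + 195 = 184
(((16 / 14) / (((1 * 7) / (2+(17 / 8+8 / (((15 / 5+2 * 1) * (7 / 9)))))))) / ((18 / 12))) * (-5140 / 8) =-148289 / 343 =-432.33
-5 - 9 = -14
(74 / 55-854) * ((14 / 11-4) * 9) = 2532384 / 121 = 20928.79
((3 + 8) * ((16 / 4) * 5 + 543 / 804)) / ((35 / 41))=2498991 / 9380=266.42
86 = 86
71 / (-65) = -71 / 65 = -1.09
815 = 815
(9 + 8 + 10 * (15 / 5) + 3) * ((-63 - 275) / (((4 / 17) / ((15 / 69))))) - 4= -359217 / 23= -15618.13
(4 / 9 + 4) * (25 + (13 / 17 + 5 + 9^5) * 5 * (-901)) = -10641667600 / 9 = -1182407511.11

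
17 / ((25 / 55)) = 187 / 5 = 37.40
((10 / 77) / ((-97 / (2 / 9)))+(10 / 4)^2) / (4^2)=1680445 / 4302144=0.39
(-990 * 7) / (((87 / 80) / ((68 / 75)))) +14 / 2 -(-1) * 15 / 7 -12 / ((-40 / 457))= -11431767 / 2030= -5631.41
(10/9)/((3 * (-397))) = -0.00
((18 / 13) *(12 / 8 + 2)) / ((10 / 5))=63 / 26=2.42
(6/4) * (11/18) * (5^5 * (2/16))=34375/96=358.07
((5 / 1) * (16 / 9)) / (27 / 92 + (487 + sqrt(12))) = 329956160 / 18087452937 -1354240 * sqrt(3) / 18087452937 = 0.02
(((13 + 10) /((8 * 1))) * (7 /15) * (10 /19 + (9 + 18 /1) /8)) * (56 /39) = 668311 /88920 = 7.52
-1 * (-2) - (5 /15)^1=5 /3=1.67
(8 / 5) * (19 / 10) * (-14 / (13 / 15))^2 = 134064 / 169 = 793.28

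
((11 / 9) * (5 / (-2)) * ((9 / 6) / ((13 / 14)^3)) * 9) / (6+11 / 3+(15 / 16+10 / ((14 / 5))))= -3457440 / 951301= -3.63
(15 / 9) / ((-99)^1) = -5 / 297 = -0.02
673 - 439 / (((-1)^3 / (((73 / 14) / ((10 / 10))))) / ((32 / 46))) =364729 / 161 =2265.40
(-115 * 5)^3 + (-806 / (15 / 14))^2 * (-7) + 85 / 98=-4279259157641 / 22050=-194070710.10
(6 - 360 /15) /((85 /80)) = -288 /17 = -16.94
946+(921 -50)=1817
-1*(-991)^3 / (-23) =-973242271 / 23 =-42314881.35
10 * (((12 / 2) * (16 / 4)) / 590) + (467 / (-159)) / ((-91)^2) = 31572743 / 77684061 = 0.41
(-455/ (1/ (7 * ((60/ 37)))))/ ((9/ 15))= -318500/ 37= -8608.11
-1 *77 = -77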